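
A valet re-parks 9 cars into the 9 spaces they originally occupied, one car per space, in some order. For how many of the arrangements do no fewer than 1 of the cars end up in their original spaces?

229384

# with exactly i fixed is C(9,i)·!(9-i); sum over i=1..9:
  i=1: C(9,1)·!8 = 9·14833 = 133497
  i=2: C(9,2)·!7 = 36·1854 = 66744
  i=3: C(9,3)·!6 = 84·265 = 22260
  i=4: C(9,4)·!5 = 126·44 = 5544
  i=5: C(9,5)·!4 = 126·9 = 1134
  i=6: C(9,6)·!3 = 84·2 = 168
  i=7: C(9,7)·!2 = 36·1 = 36
  i=8: C(9,8)·!1 = 9·0 = 0
  i=9: C(9,9)·!0 = 1·1 = 1
Total = 229384.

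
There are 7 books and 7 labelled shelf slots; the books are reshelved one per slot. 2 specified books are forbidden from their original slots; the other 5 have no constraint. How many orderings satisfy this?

Inclusion-exclusion on the 2 forbidden self-matches:
Σ_{j=0}^{2} (-1)^j C(2,j)(7-j)!
= C(2,0)·7! - C(2,1)·6! + C(2,2)·5!
= 5040 - 1440 + 120
= 3720

3720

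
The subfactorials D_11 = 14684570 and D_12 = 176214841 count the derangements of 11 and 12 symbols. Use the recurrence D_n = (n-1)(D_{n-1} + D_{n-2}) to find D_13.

2290792932

D_13 = (13-1)·(D_12 + D_11) = 12·(176214841 + 14684570) = 12·190899411 = 2290792932.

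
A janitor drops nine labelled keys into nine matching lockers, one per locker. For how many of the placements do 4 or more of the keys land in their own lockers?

6883

# with exactly i fixed is C(9,i)·!(9-i); sum over i=4..9:
  i=4: C(9,4)·!5 = 126·44 = 5544
  i=5: C(9,5)·!4 = 126·9 = 1134
  i=6: C(9,6)·!3 = 84·2 = 168
  i=7: C(9,7)·!2 = 36·1 = 36
  i=8: C(9,8)·!1 = 9·0 = 0
  i=9: C(9,9)·!0 = 1·1 = 1
Total = 6883.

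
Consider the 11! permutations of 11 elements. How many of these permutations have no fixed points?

14684570

By inclusion-exclusion, !11 = Σ (-1)^k · 11!/k! for k=0..11
= 11! - 11!/1! + 11!/2! - 11!/3! + 11!/4! - 11!/5! + 11!/6! - 11!/7! + 11!/8! - 11!/9! + 11!/10! - 11!/11!
= 39916800 - 39916800 + 19958400 - 6652800 + 1663200 - 332640 + 55440 - 7920 + 990 - 110 + 11 - 1
= 14684570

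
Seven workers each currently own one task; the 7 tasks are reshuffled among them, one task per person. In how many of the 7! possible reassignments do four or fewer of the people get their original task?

5018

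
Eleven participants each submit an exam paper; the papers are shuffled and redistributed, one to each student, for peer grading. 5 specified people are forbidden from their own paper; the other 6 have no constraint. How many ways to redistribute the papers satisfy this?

Inclusion-exclusion on the 5 forbidden self-matches:
Σ_{j=0}^{5} (-1)^j C(5,j)(11-j)!
= C(5,0)·11! - C(5,1)·10! + C(5,2)·9! - C(5,3)·8! + C(5,4)·7! - C(5,5)·6!
= 39916800 - 18144000 + 3628800 - 403200 + 25200 - 720
= 25022880

25022880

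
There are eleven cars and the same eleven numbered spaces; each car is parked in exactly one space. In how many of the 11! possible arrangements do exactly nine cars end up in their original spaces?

Pick the 9 fixed positions: C(11,9) = 55 ways.
The other 2 form a derangement: !2 = 1.
Total: 55 × 1 = 55.

55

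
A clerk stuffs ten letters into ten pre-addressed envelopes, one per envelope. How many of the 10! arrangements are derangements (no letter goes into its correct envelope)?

Recurrence: !10 = 10·!9 + (-1)^10.
!10 = 10·133496 + 1 = 1334961

1334961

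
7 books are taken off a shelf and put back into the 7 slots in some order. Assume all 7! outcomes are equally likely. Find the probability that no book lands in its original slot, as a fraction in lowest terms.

Favorable outcomes: !7 = 1854.
Total outcomes: 7! = 5040.
Probability = 1854/5040 = 103/280.

103/280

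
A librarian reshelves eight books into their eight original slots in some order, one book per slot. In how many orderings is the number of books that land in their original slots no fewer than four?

# with exactly i fixed is C(8,i)·!(8-i); sum over i=4..8:
  i=4: C(8,4)·!4 = 70·9 = 630
  i=5: C(8,5)·!3 = 56·2 = 112
  i=6: C(8,6)·!2 = 28·1 = 28
  i=7: C(8,7)·!1 = 8·0 = 0
  i=8: C(8,8)·!0 = 1·1 = 1
Total = 771.

771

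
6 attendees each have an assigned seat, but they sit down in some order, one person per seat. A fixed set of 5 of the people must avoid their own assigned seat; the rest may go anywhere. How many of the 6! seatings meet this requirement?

Let A_j be the event that the j-th constrained one is fixed. By inclusion-exclusion over the 5 events:
Σ_{j=0}^{5} (-1)^j C(5,j)(6-j)!
= C(5,0)·6! - C(5,1)·5! + C(5,2)·4! - C(5,3)·3! + C(5,4)·2! - C(5,5)·1!
= 720 - 600 + 240 - 60 + 10 - 1
= 309

309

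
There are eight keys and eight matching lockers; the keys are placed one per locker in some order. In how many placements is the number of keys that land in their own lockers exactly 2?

Choose which 2 of the 8 are fixed: C(8,2) = 28.
The other 6 form a derangement: !6 = 265.
Total: 28 × 265 = 7420.

7420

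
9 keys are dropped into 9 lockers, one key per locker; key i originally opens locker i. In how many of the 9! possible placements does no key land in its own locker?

!9 is the nearest integer to 9!/e.
9! = 362880, and 362880/e ≈ 133496.09, so !9 = 133496.

133496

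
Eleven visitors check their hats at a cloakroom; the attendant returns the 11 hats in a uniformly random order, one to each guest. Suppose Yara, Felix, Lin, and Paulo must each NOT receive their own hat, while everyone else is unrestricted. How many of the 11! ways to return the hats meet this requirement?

Inclusion-exclusion on the 4 forbidden self-matches:
Σ_{j=0}^{4} (-1)^j C(4,j)(11-j)!
= C(4,0)·11! - C(4,1)·10! + C(4,2)·9! - C(4,3)·8! + C(4,4)·7!
= 39916800 - 14515200 + 2177280 - 161280 + 5040
= 27422640

27422640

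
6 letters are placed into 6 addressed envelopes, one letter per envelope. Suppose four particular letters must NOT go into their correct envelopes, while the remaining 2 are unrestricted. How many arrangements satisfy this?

Let A_j be the event that the j-th constrained one is fixed. By inclusion-exclusion over the 4 events:
Σ_{j=0}^{4} (-1)^j C(4,j)(6-j)!
= C(4,0)·6! - C(4,1)·5! + C(4,2)·4! - C(4,3)·3! + C(4,4)·2!
= 720 - 480 + 144 - 24 + 2
= 362

362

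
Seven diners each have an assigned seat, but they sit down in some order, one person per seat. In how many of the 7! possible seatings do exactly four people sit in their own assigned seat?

70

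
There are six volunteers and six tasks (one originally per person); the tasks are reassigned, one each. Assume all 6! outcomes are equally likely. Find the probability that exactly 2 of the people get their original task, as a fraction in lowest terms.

3/16

Favorable outcomes: C(6,2)·!4 = 15·9 = 135.
Total outcomes: 6! = 720.
Probability = 135/720 = 3/16.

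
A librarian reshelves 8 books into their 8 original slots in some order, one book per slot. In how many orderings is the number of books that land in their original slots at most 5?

40291

# with exactly i fixed is C(8,i)·!(8-i); sum over i=0..5:
  i=0: C(8,0)·!8 = 1·14833 = 14833
  i=1: C(8,1)·!7 = 8·1854 = 14832
  i=2: C(8,2)·!6 = 28·265 = 7420
  i=3: C(8,3)·!5 = 56·44 = 2464
  i=4: C(8,4)·!4 = 70·9 = 630
  i=5: C(8,5)·!3 = 56·2 = 112
Total = 40291.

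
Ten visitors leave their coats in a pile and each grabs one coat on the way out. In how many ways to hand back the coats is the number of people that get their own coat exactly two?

667485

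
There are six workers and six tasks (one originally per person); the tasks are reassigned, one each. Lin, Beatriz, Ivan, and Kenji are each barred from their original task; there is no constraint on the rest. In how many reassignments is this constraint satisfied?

Inclusion-exclusion on the 4 forbidden self-matches:
Σ_{j=0}^{4} (-1)^j C(4,j)(6-j)!
= C(4,0)·6! - C(4,1)·5! + C(4,2)·4! - C(4,3)·3! + C(4,4)·2!
= 720 - 480 + 144 - 24 + 2
= 362

362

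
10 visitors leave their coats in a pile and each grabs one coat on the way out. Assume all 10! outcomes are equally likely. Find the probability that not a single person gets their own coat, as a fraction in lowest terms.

16481/44800

Favorable outcomes: !10 = 1334961.
Total outcomes: 10! = 3628800.
Probability = 1334961/3628800 = 16481/44800.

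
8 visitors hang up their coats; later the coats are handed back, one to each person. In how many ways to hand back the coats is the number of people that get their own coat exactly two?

Choose which 2 of the 8 are fixed: C(8,2) = 28.
The remaining 6 must be deranged: !6 = 265.
Total: 28 × 265 = 7420.

7420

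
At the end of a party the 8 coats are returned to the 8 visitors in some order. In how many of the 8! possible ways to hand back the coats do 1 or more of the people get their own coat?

# with exactly i fixed is C(8,i)·!(8-i); sum over i=1..8:
  i=1: C(8,1)·!7 = 8·1854 = 14832
  i=2: C(8,2)·!6 = 28·265 = 7420
  i=3: C(8,3)·!5 = 56·44 = 2464
  i=4: C(8,4)·!4 = 70·9 = 630
  i=5: C(8,5)·!3 = 56·2 = 112
  i=6: C(8,6)·!2 = 28·1 = 28
  i=7: C(8,7)·!1 = 8·0 = 0
  i=8: C(8,8)·!0 = 1·1 = 1
Total = 25487.

25487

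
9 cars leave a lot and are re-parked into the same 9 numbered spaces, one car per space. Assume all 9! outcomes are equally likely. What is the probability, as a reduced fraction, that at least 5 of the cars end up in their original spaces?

1339/362880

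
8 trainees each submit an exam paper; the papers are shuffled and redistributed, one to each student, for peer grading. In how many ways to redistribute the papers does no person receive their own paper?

14833

Use !n = (n-1)(!(n-1) + !(n-2)).
!8 = 7·(1854 + 265) = 7·2119 = 14833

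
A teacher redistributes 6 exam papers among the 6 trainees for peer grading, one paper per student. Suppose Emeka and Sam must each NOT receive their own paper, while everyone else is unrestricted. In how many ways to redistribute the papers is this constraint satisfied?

Inclusion-exclusion on the 2 forbidden self-matches:
Σ_{j=0}^{2} (-1)^j C(2,j)(6-j)!
= C(2,0)·6! - C(2,1)·5! + C(2,2)·4!
= 720 - 240 + 24
= 504

504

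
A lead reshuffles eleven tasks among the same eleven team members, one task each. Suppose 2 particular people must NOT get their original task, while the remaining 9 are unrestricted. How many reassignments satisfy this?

Let A_j be the event that the j-th constrained one is fixed. By inclusion-exclusion over the 2 events:
Σ_{j=0}^{2} (-1)^j C(2,j)(11-j)!
= C(2,0)·11! - C(2,1)·10! + C(2,2)·9!
= 39916800 - 7257600 + 362880
= 33022080

33022080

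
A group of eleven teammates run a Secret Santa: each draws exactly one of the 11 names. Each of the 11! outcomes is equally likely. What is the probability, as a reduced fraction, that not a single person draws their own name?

Favorable outcomes: !11 = 14684570.
Total outcomes: 11! = 39916800.
Probability = 14684570/39916800 = 1468457/3991680.

1468457/3991680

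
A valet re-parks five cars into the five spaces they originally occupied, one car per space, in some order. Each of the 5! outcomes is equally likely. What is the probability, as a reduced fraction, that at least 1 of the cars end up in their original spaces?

Favorable outcomes: Σ_{i≥1} C(5,i)·!(5-i) = 5·9 + 10·2 + 10·1 + 5·0 + 1·1 = 76.
Total outcomes: 5! = 120.
Probability = 76/120 = 19/30.

19/30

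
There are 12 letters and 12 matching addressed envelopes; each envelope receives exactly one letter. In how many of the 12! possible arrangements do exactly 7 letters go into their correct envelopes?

Choose which 7 of the 12 are fixed: C(12,7) = 792.
The other 5 form a derangement: !5 = 44.
Total: 792 × 44 = 34848.

34848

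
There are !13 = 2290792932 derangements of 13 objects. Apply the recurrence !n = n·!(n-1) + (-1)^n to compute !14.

32071101049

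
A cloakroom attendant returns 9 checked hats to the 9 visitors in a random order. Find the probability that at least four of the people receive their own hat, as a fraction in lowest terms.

6883/362880

Favorable outcomes: Σ_{i≥4} C(9,i)·!(9-i) = 126·44 + 126·9 + 84·2 + 36·1 + 9·0 + 1·1 = 6883.
Total outcomes: 9! = 362880.
Probability = 6883/362880 = 6883/362880.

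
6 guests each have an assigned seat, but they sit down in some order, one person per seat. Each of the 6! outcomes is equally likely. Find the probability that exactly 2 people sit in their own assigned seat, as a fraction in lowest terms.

3/16

Favorable outcomes: C(6,2)·!4 = 15·9 = 135.
Total outcomes: 6! = 720.
Probability = 135/720 = 3/16.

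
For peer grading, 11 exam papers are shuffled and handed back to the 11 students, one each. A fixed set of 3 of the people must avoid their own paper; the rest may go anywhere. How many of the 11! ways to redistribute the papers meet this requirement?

30078720

Let A_j be the event that the j-th constrained one is fixed. By inclusion-exclusion over the 3 events:
Σ_{j=0}^{3} (-1)^j C(3,j)(11-j)!
= C(3,0)·11! - C(3,1)·10! + C(3,2)·9! - C(3,3)·8!
= 39916800 - 10886400 + 1088640 - 40320
= 30078720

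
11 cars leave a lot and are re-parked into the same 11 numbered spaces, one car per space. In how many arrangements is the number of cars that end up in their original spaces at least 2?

# with exactly i fixed is C(11,i)·!(11-i); sum over i=2..11:
  i=2: C(11,2)·!9 = 55·133496 = 7342280
  i=3: C(11,3)·!8 = 165·14833 = 2447445
  i=4: C(11,4)·!7 = 330·1854 = 611820
  i=5: C(11,5)·!6 = 462·265 = 122430
  i=6: C(11,6)·!5 = 462·44 = 20328
  i=7: C(11,7)·!4 = 330·9 = 2970
  i=8: C(11,8)·!3 = 165·2 = 330
  i=9: C(11,9)·!2 = 55·1 = 55
  i=10: C(11,10)·!1 = 11·0 = 0
  i=11: C(11,11)·!0 = 1·1 = 1
Total = 10547659.

10547659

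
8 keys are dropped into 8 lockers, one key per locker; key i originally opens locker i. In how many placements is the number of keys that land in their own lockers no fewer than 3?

# with exactly i fixed is C(8,i)·!(8-i); sum over i=3..8:
  i=3: C(8,3)·!5 = 56·44 = 2464
  i=4: C(8,4)·!4 = 70·9 = 630
  i=5: C(8,5)·!3 = 56·2 = 112
  i=6: C(8,6)·!2 = 28·1 = 28
  i=7: C(8,7)·!1 = 8·0 = 0
  i=8: C(8,8)·!0 = 1·1 = 1
Total = 3235.

3235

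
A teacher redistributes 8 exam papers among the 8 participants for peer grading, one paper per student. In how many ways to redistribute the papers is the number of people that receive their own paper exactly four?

630

Choose which 4 of the 8 are fixed: C(8,4) = 70.
The remaining 4 must be deranged: !4 = 9.
Total: 70 × 9 = 630.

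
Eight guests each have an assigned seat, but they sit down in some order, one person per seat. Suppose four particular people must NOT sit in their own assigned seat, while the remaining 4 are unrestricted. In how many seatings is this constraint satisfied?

24024

Let A_j be the event that the j-th constrained one is fixed. By inclusion-exclusion over the 4 events:
Σ_{j=0}^{4} (-1)^j C(4,j)(8-j)!
= C(4,0)·8! - C(4,1)·7! + C(4,2)·6! - C(4,3)·5! + C(4,4)·4!
= 40320 - 20160 + 4320 - 480 + 24
= 24024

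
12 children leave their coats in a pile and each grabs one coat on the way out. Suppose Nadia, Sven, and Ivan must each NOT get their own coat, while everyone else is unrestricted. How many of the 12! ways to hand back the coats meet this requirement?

369774720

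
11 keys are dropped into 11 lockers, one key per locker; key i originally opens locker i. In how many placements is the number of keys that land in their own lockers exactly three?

2447445

Pick the 3 fixed positions: C(11,3) = 165 ways.
The other 8 form a derangement: !8 = 14833.
Total: 165 × 14833 = 2447445.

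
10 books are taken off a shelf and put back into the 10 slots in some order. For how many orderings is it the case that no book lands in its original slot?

!10 = 10! · Σ_{k=0}^{10} (-1)^k/k!
= 10! - 10!/1! + 10!/2! - 10!/3! + 10!/4! - 10!/5! + 10!/6! - 10!/7! + 10!/8! - 10!/9! + 10!/10!
= 3628800 - 3628800 + 1814400 - 604800 + 151200 - 30240 + 5040 - 720 + 90 - 10 + 1
= 1334961

1334961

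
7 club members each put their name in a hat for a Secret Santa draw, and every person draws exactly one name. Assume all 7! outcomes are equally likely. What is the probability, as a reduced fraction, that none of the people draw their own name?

Favorable outcomes: !7 = 1854.
Total outcomes: 7! = 5040.
Probability = 1854/5040 = 103/280.

103/280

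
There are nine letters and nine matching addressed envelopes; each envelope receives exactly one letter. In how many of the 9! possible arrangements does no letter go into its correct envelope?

133496

!9 is the nearest integer to 9!/e.
9! = 362880, and 362880/e ≈ 133496.09, so !9 = 133496.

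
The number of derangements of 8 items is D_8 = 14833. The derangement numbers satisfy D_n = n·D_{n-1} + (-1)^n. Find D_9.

133496

D_9 = 9·14833 - 1 = 133496.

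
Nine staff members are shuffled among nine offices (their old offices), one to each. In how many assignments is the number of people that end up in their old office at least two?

95887

Sum C(9,i)·!(9-i) for i = 2..9:
  i=2: C(9,2)·!7 = 36·1854 = 66744
  i=3: C(9,3)·!6 = 84·265 = 22260
  i=4: C(9,4)·!5 = 126·44 = 5544
  i=5: C(9,5)·!4 = 126·9 = 1134
  i=6: C(9,6)·!3 = 84·2 = 168
  i=7: C(9,7)·!2 = 36·1 = 36
  i=8: C(9,8)·!1 = 9·0 = 0
  i=9: C(9,9)·!0 = 1·1 = 1
Total = 95887.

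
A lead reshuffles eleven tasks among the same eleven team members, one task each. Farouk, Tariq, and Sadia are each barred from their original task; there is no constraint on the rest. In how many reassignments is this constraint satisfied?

30078720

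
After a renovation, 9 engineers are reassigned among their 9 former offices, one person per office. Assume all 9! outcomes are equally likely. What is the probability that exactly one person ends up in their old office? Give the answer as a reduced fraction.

Favorable outcomes: C(9,1)·!8 = 9·14833 = 133497.
Total outcomes: 9! = 362880.
Probability = 133497/362880 = 2119/5760.

2119/5760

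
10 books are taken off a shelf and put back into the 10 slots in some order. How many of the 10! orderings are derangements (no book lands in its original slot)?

The subfactorial !10 = [10!/e] (nearest integer).
10! = 3628800, and 3628800/e ≈ 1334960.92, so !10 = 1334961.

1334961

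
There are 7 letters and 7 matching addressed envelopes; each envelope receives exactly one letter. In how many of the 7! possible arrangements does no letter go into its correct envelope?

By inclusion-exclusion, !7 = Σ (-1)^k · 7!/k! for k=0..7
= 7! - 7!/1! + 7!/2! - 7!/3! + 7!/4! - 7!/5! + 7!/6! - 7!/7!
= 5040 - 5040 + 2520 - 840 + 210 - 42 + 7 - 1
= 1854

1854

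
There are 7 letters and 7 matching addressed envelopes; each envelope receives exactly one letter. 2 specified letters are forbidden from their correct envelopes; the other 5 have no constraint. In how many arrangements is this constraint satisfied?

Inclusion-exclusion on the 2 forbidden self-matches:
Σ_{j=0}^{2} (-1)^j C(2,j)(7-j)!
= C(2,0)·7! - C(2,1)·6! + C(2,2)·5!
= 5040 - 1440 + 120
= 3720

3720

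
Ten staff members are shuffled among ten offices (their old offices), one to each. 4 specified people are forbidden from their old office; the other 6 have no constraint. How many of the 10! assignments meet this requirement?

2399760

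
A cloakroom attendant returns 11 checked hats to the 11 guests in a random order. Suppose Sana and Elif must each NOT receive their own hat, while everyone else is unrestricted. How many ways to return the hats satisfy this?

33022080

Let A_j be the event that the j-th constrained one is fixed. By inclusion-exclusion over the 2 events:
Σ_{j=0}^{2} (-1)^j C(2,j)(11-j)!
= C(2,0)·11! - C(2,1)·10! + C(2,2)·9!
= 39916800 - 7257600 + 362880
= 33022080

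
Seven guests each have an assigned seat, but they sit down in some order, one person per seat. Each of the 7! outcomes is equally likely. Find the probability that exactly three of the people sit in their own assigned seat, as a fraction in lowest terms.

Favorable outcomes: C(7,3)·!4 = 35·9 = 315.
Total outcomes: 7! = 5040.
Probability = 315/5040 = 1/16.

1/16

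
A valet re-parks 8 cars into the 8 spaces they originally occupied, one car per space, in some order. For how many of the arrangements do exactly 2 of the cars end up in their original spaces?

7420

Choose which 2 of the 8 are fixed: C(8,2) = 28.
The remaining 6 must be deranged: !6 = 265.
Total: 28 × 265 = 7420.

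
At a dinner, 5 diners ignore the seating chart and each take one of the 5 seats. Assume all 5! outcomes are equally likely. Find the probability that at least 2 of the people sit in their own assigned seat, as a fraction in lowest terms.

31/120

Favorable outcomes: Σ_{i≥2} C(5,i)·!(5-i) = 10·2 + 10·1 + 5·0 + 1·1 = 31.
Total outcomes: 5! = 120.
Probability = 31/120 = 31/120.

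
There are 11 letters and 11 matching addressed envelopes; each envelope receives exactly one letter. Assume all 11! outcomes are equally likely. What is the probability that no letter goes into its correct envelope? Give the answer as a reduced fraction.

Favorable outcomes: !11 = 14684570.
Total outcomes: 11! = 39916800.
Probability = 14684570/39916800 = 1468457/3991680.

1468457/3991680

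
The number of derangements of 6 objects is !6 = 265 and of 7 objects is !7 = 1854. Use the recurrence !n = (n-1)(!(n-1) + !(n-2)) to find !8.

14833

!8 = (8-1)·(!7 + !6) = 7·(1854 + 265) = 7·2119 = 14833.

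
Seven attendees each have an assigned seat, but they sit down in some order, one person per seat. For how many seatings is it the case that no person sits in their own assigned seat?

1854

The subfactorial !7 = [7!/e] (nearest integer).
7! = 5040, and 5040/e ≈ 1854.11, so !7 = 1854.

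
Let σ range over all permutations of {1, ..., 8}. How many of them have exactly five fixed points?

112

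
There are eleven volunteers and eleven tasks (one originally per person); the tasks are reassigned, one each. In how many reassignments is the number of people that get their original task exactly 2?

Choose which 2 of the 11 are fixed: C(11,2) = 55.
The remaining 9 must be deranged: !9 = 133496.
Total: 55 × 133496 = 7342280.

7342280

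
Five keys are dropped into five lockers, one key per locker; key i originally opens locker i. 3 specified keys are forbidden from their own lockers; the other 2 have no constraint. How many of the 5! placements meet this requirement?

Inclusion-exclusion on the 3 forbidden self-matches:
Σ_{j=0}^{3} (-1)^j C(3,j)(5-j)!
= C(3,0)·5! - C(3,1)·4! + C(3,2)·3! - C(3,3)·2!
= 120 - 72 + 18 - 2
= 64

64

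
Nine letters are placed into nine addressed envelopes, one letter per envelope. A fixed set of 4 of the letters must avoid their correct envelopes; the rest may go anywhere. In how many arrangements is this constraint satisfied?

229080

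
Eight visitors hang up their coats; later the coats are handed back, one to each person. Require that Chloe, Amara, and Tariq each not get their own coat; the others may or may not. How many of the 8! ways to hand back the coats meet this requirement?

27240

Inclusion-exclusion on the 3 forbidden self-matches:
Σ_{j=0}^{3} (-1)^j C(3,j)(8-j)!
= C(3,0)·8! - C(3,1)·7! + C(3,2)·6! - C(3,3)·5!
= 40320 - 15120 + 2160 - 120
= 27240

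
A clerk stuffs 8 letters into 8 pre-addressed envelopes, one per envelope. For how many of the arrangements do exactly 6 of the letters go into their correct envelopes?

28

Pick the 6 fixed positions: C(8,6) = 28 ways.
The remaining 2 must be deranged: !2 = 1.
Total: 28 × 1 = 28.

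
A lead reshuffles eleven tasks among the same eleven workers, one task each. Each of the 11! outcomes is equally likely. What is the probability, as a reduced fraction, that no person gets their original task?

1468457/3991680

Favorable outcomes: !11 = 14684570.
Total outcomes: 11! = 39916800.
Probability = 14684570/39916800 = 1468457/3991680.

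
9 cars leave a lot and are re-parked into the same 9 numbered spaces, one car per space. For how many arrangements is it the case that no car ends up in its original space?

133496

The number of derangements of 9 is !9 = Σ_{k=0}^{9} (-1)^k·9!/k!
= 9! - 9!/1! + 9!/2! - 9!/3! + 9!/4! - 9!/5! + 9!/6! - 9!/7! + 9!/8! - 9!/9!
= 362880 - 362880 + 181440 - 60480 + 15120 - 3024 + 504 - 72 + 9 - 1
= 133496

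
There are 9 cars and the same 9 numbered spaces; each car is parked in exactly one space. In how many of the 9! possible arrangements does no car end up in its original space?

The number of derangements of 9 is !9 = Σ_{k=0}^{9} (-1)^k·9!/k!
= 9! - 9!/1! + 9!/2! - 9!/3! + 9!/4! - 9!/5! + 9!/6! - 9!/7! + 9!/8! - 9!/9!
= 362880 - 362880 + 181440 - 60480 + 15120 - 3024 + 504 - 72 + 9 - 1
= 133496

133496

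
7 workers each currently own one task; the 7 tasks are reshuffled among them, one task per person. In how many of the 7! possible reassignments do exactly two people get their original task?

924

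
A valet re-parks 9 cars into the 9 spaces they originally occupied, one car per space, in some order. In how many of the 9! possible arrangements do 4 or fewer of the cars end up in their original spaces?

# with exactly i fixed is C(9,i)·!(9-i); sum over i=0..4:
  i=0: C(9,0)·!9 = 1·133496 = 133496
  i=1: C(9,1)·!8 = 9·14833 = 133497
  i=2: C(9,2)·!7 = 36·1854 = 66744
  i=3: C(9,3)·!6 = 84·265 = 22260
  i=4: C(9,4)·!5 = 126·44 = 5544
Total = 361541.

361541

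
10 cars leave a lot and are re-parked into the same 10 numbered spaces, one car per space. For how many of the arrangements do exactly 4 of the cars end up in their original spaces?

Choose which 4 of the 10 are fixed: C(10,4) = 210.
The other 6 form a derangement: !6 = 265.
Total: 210 × 265 = 55650.

55650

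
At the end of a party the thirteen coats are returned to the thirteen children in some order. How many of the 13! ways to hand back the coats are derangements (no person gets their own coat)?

Use !n = n·!(n-1) + (-1)^n.
!13 = 13·176214841 - 1 = 2290792932

2290792932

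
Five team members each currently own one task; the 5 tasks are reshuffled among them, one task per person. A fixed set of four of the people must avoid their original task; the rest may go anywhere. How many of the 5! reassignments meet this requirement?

53

Inclusion-exclusion on the 4 forbidden self-matches:
Σ_{j=0}^{4} (-1)^j C(4,j)(5-j)!
= C(4,0)·5! - C(4,1)·4! + C(4,2)·3! - C(4,3)·2! + C(4,4)·1!
= 120 - 96 + 36 - 8 + 1
= 53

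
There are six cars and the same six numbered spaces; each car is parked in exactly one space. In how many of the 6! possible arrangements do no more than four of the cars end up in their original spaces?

# with exactly i fixed is C(6,i)·!(6-i); sum over i=0..4:
  i=0: C(6,0)·!6 = 1·265 = 265
  i=1: C(6,1)·!5 = 6·44 = 264
  i=2: C(6,2)·!4 = 15·9 = 135
  i=3: C(6,3)·!3 = 20·2 = 40
  i=4: C(6,4)·!2 = 15·1 = 15
Total = 719.

719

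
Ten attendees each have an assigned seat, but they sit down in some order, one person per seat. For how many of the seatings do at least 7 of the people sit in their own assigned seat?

286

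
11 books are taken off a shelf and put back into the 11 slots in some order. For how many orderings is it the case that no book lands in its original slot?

14684570

!11 = 11! · Σ_{k=0}^{11} (-1)^k/k!
= 11! - 11!/1! + 11!/2! - 11!/3! + 11!/4! - 11!/5! + 11!/6! - 11!/7! + 11!/8! - 11!/9! + 11!/10! - 11!/11!
= 39916800 - 39916800 + 19958400 - 6652800 + 1663200 - 332640 + 55440 - 7920 + 990 - 110 + 11 - 1
= 14684570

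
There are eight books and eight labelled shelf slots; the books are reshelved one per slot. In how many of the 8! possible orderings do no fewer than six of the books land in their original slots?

29

# with exactly i fixed is C(8,i)·!(8-i); sum over i=6..8:
  i=6: C(8,6)·!2 = 28·1 = 28
  i=7: C(8,7)·!1 = 8·0 = 0
  i=8: C(8,8)·!0 = 1·1 = 1
Total = 29.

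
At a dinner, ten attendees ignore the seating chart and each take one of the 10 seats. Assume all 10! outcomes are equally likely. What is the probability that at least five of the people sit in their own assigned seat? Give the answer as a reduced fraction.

Favorable outcomes: Σ_{i≥5} C(10,i)·!(10-i) = 252·44 + 210·9 + 120·2 + 45·1 + 10·0 + 1·1 = 13264.
Total outcomes: 10! = 3628800.
Probability = 13264/3628800 = 829/226800.

829/226800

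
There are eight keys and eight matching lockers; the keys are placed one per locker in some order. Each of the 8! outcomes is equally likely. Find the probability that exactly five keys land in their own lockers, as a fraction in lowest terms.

Favorable outcomes: C(8,5)·!3 = 56·2 = 112.
Total outcomes: 8! = 40320.
Probability = 112/40320 = 1/360.

1/360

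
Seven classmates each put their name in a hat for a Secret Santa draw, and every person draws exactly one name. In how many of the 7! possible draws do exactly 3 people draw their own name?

315

Choose which 3 of the 7 are fixed: C(7,3) = 35.
The remaining 4 must be deranged: !4 = 9.
Total: 35 × 9 = 315.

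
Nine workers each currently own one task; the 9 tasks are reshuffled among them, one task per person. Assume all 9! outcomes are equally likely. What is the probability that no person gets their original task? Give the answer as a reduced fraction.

16687/45360

Favorable outcomes: !9 = 133496.
Total outcomes: 9! = 362880.
Probability = 133496/362880 = 16687/45360.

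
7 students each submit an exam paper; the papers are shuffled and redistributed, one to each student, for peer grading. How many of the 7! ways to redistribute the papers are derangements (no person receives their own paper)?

1854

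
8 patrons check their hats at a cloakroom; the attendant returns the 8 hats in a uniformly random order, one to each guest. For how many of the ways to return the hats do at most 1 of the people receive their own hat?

# with exactly i fixed is C(8,i)·!(8-i); sum over i=0..1:
  i=0: C(8,0)·!8 = 1·14833 = 14833
  i=1: C(8,1)·!7 = 8·1854 = 14832
Total = 29665.

29665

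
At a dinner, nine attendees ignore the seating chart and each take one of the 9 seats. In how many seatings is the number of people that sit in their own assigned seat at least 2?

# with exactly i fixed is C(9,i)·!(9-i); sum over i=2..9:
  i=2: C(9,2)·!7 = 36·1854 = 66744
  i=3: C(9,3)·!6 = 84·265 = 22260
  i=4: C(9,4)·!5 = 126·44 = 5544
  i=5: C(9,5)·!4 = 126·9 = 1134
  i=6: C(9,6)·!3 = 84·2 = 168
  i=7: C(9,7)·!2 = 36·1 = 36
  i=8: C(9,8)·!1 = 9·0 = 0
  i=9: C(9,9)·!0 = 1·1 = 1
Total = 95887.

95887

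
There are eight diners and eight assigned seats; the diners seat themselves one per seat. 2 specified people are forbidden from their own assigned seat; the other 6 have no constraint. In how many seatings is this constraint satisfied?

30960

Inclusion-exclusion on the 2 forbidden self-matches:
Σ_{j=0}^{2} (-1)^j C(2,j)(8-j)!
= C(2,0)·8! - C(2,1)·7! + C(2,2)·6!
= 40320 - 10080 + 720
= 30960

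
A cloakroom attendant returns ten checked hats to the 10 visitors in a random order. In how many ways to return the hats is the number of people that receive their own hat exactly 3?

222480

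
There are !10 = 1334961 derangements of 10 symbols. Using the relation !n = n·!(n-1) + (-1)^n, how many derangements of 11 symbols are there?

14684570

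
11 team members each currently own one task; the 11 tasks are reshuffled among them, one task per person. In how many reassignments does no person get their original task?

Recurrence: !11 = 10·(!10 + !9).
!11 = 10·(1334961 + 133496) = 10·1468457 = 14684570

14684570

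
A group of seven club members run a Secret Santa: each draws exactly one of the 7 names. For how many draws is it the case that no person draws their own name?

1854

Use !n = (n-1)(!(n-1) + !(n-2)).
!7 = 6·(265 + 44) = 6·309 = 1854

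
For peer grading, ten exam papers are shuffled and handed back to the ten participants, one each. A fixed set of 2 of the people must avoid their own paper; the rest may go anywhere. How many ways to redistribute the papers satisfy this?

2943360

Let A_j be the event that the j-th constrained one is fixed. By inclusion-exclusion over the 2 events:
Σ_{j=0}^{2} (-1)^j C(2,j)(10-j)!
= C(2,0)·10! - C(2,1)·9! + C(2,2)·8!
= 3628800 - 725760 + 40320
= 2943360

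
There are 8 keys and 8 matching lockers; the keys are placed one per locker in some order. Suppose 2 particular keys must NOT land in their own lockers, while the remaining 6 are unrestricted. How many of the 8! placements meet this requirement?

30960

Inclusion-exclusion on the 2 forbidden self-matches:
Σ_{j=0}^{2} (-1)^j C(2,j)(8-j)!
= C(2,0)·8! - C(2,1)·7! + C(2,2)·6!
= 40320 - 10080 + 720
= 30960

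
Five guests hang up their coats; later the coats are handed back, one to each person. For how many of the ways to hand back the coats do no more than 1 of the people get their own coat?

Sum C(5,i)·!(5-i) for i = 0..1:
  i=0: C(5,0)·!5 = 1·44 = 44
  i=1: C(5,1)·!4 = 5·9 = 45
Total = 89.

89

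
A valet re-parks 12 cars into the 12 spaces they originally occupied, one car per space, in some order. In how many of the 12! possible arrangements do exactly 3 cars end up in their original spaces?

29369120

Pick the 3 fixed positions: C(12,3) = 220 ways.
The remaining 9 must be deranged: !9 = 133496.
Total: 220 × 133496 = 29369120.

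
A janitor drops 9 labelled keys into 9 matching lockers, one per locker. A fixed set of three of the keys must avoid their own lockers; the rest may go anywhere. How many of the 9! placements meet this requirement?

256320

Let A_j be the event that the j-th constrained one is fixed. By inclusion-exclusion over the 3 events:
Σ_{j=0}^{3} (-1)^j C(3,j)(9-j)!
= C(3,0)·9! - C(3,1)·8! + C(3,2)·7! - C(3,3)·6!
= 362880 - 120960 + 15120 - 720
= 256320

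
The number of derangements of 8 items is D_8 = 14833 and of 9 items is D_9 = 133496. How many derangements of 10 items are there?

D_10 = (10-1)·(D_9 + D_8) = 9·(133496 + 14833) = 9·148329 = 1334961.

1334961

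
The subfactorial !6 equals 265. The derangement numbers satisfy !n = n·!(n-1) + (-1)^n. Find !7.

1854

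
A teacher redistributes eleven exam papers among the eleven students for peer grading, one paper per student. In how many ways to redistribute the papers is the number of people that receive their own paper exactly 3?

2447445

Choose which 3 of the 11 are fixed: C(11,3) = 165.
The other 8 form a derangement: !8 = 14833.
Total: 165 × 14833 = 2447445.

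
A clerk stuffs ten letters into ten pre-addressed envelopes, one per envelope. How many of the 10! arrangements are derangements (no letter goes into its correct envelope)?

By inclusion-exclusion, !10 = Σ (-1)^k · 10!/k! for k=0..10
= 10! - 10!/1! + 10!/2! - 10!/3! + 10!/4! - 10!/5! + 10!/6! - 10!/7! + 10!/8! - 10!/9! + 10!/10!
= 3628800 - 3628800 + 1814400 - 604800 + 151200 - 30240 + 5040 - 720 + 90 - 10 + 1
= 1334961

1334961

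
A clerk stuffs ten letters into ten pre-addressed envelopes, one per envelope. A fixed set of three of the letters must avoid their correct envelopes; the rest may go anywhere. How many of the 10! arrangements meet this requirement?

2656080

Inclusion-exclusion on the 3 forbidden self-matches:
Σ_{j=0}^{3} (-1)^j C(3,j)(10-j)!
= C(3,0)·10! - C(3,1)·9! + C(3,2)·8! - C(3,3)·7!
= 3628800 - 1088640 + 120960 - 5040
= 2656080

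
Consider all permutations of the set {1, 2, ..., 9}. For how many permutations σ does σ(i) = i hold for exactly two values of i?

66744

Pick the 2 fixed positions: C(9,2) = 36 ways.
The other 7 form a derangement: !7 = 1854.
Total: 36 × 1854 = 66744.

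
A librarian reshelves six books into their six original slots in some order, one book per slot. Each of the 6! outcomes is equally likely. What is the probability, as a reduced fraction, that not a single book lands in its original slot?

Favorable outcomes: !6 = 265.
Total outcomes: 6! = 720.
Probability = 265/720 = 53/144.

53/144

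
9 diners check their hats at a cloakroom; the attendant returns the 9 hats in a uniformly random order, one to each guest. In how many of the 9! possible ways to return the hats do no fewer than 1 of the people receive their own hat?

229384

# with exactly i fixed is C(9,i)·!(9-i); sum over i=1..9:
  i=1: C(9,1)·!8 = 9·14833 = 133497
  i=2: C(9,2)·!7 = 36·1854 = 66744
  i=3: C(9,3)·!6 = 84·265 = 22260
  i=4: C(9,4)·!5 = 126·44 = 5544
  i=5: C(9,5)·!4 = 126·9 = 1134
  i=6: C(9,6)·!3 = 84·2 = 168
  i=7: C(9,7)·!2 = 36·1 = 36
  i=8: C(9,8)·!1 = 9·0 = 0
  i=9: C(9,9)·!0 = 1·1 = 1
Total = 229384.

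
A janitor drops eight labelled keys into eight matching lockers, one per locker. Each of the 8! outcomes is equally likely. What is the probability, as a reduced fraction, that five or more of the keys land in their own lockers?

Favorable outcomes: Σ_{i≥5} C(8,i)·!(8-i) = 56·2 + 28·1 + 8·0 + 1·1 = 141.
Total outcomes: 8! = 40320.
Probability = 141/40320 = 47/13440.

47/13440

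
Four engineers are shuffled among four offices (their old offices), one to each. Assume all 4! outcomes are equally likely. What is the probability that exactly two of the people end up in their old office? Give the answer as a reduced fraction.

1/4

Favorable outcomes: C(4,2)·!2 = 6·1 = 6.
Total outcomes: 4! = 24.
Probability = 6/24 = 1/4.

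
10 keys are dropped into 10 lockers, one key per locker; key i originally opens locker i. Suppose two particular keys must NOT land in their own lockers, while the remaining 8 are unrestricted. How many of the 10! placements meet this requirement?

2943360

Let A_j be the event that the j-th constrained one is fixed. By inclusion-exclusion over the 2 events:
Σ_{j=0}^{2} (-1)^j C(2,j)(10-j)!
= C(2,0)·10! - C(2,1)·9! + C(2,2)·8!
= 3628800 - 725760 + 40320
= 2943360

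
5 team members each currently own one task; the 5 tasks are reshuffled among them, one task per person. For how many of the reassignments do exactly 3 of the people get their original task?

10

Pick the 3 fixed positions: C(5,3) = 10 ways.
The other 2 form a derangement: !2 = 1.
Total: 10 × 1 = 10.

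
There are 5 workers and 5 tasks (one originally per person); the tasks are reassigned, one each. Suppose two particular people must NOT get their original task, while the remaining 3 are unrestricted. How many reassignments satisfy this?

78

Let A_j be the event that the j-th constrained one is fixed. By inclusion-exclusion over the 2 events:
Σ_{j=0}^{2} (-1)^j C(2,j)(5-j)!
= C(2,0)·5! - C(2,1)·4! + C(2,2)·3!
= 120 - 48 + 6
= 78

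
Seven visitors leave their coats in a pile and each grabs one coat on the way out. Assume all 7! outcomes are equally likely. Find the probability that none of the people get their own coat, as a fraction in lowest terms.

103/280

Favorable outcomes: !7 = 1854.
Total outcomes: 7! = 5040.
Probability = 1854/5040 = 103/280.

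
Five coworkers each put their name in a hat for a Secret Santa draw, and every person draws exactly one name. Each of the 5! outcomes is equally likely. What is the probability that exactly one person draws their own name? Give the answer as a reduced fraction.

3/8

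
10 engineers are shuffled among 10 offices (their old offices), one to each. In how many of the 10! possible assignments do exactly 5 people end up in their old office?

Pick the 5 fixed positions: C(10,5) = 252 ways.
The remaining 5 must be deranged: !5 = 44.
Total: 252 × 44 = 11088.

11088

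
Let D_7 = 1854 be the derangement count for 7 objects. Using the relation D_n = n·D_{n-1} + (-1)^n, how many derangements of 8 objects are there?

14833

D_8 = 8·1854 + 1 = 14833.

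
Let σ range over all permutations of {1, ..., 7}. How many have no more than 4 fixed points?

# with exactly i fixed is C(7,i)·!(7-i); sum over i=0..4:
  i=0: C(7,0)·!7 = 1·1854 = 1854
  i=1: C(7,1)·!6 = 7·265 = 1855
  i=2: C(7,2)·!5 = 21·44 = 924
  i=3: C(7,3)·!4 = 35·9 = 315
  i=4: C(7,4)·!3 = 35·2 = 70
Total = 5018.

5018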